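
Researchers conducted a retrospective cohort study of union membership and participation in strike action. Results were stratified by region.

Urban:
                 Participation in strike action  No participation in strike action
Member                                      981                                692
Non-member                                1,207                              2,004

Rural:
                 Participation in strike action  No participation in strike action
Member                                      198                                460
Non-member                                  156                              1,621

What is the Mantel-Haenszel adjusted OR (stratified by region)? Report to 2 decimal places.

OR_MH = Σ(aᵢdᵢ/nᵢ) / Σ(bᵢcᵢ/nᵢ), where nᵢ is the stratum total.
Stratum 1 (Urban): n = 4884; a·d/n = 981·2004/4884 = 402.5233; b·c/n = 692·1207/4884 = 171.0164
Stratum 2 (Rural): n = 2435; a·d/n = 198·1621/2435 = 131.8103; b·c/n = 460·156/2435 = 29.4702
OR_MH = (402.5233 + 131.8103) / (171.0164 + 29.4702) = 534.3336 / 200.4866 = 2.66518

2.67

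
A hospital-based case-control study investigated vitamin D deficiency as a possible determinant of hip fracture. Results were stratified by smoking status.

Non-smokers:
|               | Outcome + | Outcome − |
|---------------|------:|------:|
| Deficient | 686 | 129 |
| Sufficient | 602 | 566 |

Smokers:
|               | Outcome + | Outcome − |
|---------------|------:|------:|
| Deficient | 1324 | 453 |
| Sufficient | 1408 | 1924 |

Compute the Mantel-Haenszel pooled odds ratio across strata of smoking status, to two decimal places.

OR_MH = Σ(aᵢdᵢ/nᵢ) / Σ(bᵢcᵢ/nᵢ), where nᵢ is the stratum total.
Stratum 1 (Non-smokers): n = 1983; a·d/n = 686·566/1983 = 195.8023; b·c/n = 129·602/1983 = 39.1619
Stratum 2 (Smokers): n = 5109; a·d/n = 1324·1924/5109 = 498.6056; b·c/n = 453·1408/5109 = 124.8432
OR_MH = (195.8023 + 498.6056) / (39.1619 + 124.8432) = 694.4079 / 164.0051 = 4.23406

4.23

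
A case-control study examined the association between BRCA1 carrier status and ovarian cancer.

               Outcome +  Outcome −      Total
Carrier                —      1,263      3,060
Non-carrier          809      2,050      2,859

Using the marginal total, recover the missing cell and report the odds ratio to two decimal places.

3.61

The missing cell is in the exposed row: 3060 − 1263 = 1797.
So a = 1797, b = 1263, c = 809, d = 2050.
OR = (a·d)/(b·c) = (1797 × 2050) / (1263 × 809) = 3683850 / 1021767 = 3.60537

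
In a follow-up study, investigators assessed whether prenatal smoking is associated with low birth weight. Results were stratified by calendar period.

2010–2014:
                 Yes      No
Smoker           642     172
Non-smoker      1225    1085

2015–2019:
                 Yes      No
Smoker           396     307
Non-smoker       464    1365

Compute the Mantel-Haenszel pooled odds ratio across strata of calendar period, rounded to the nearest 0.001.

OR_MH = Σ(aᵢdᵢ/nᵢ) / Σ(bᵢcᵢ/nᵢ), where nᵢ is the stratum total.
Stratum 1 (2010–2014): n = 3124; a·d/n = 642·1085/3124 = 222.9738; b·c/n = 172·1225/3124 = 67.4456
Stratum 2 (2015–2019): n = 2532; a·d/n = 396·1365/2532 = 213.4834; b·c/n = 307·464/2532 = 56.2591
OR_MH = (222.9738 + 213.4834) / (67.4456 + 56.2591) = 436.4572 / 123.7047 = 3.52822

3.528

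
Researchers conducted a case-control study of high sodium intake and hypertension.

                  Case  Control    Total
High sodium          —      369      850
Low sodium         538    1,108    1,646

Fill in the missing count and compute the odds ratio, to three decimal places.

The missing cell is in the exposed row: 850 − 369 = 481.
So a = 481, b = 369, c = 538, d = 1108.
OR = (a·d)/(b·c) = (481 × 1108) / (369 × 538) = 532948 / 198522 = 2.68458

2.685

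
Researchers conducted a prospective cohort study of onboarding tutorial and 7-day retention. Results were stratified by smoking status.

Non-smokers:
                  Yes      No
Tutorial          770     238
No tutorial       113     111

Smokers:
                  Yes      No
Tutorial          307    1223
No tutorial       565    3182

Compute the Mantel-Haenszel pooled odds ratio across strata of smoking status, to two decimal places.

OR_MH = Σ(aᵢdᵢ/nᵢ) / Σ(bᵢcᵢ/nᵢ), where nᵢ is the stratum total.
Stratum 1 (Non-smokers): n = 1232; a·d/n = 770·111/1232 = 69.3750; b·c/n = 238·113/1232 = 21.8295
Stratum 2 (Smokers): n = 5277; a·d/n = 307·3182/5277 = 185.1192; b·c/n = 1223·565/5277 = 130.9447
OR_MH = (69.3750 + 185.1192) / (21.8295 + 130.9447) = 254.4942 / 152.7742 = 1.66582

1.67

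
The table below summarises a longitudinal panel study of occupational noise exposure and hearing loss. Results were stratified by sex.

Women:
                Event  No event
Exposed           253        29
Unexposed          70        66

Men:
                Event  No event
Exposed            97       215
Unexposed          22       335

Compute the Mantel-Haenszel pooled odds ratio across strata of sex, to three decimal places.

OR_MH = Σ(aᵢdᵢ/nᵢ) / Σ(bᵢcᵢ/nᵢ), where nᵢ is the stratum total.
Stratum 1 (Women): n = 418; a·d/n = 253·66/418 = 39.9474; b·c/n = 29·70/418 = 4.8565
Stratum 2 (Men): n = 669; a·d/n = 97·335/669 = 48.5725; b·c/n = 215·22/669 = 7.0703
OR_MH = (39.9474 + 48.5725) / (4.8565 + 7.0703) = 88.5199 / 11.9267 = 7.42198

7.422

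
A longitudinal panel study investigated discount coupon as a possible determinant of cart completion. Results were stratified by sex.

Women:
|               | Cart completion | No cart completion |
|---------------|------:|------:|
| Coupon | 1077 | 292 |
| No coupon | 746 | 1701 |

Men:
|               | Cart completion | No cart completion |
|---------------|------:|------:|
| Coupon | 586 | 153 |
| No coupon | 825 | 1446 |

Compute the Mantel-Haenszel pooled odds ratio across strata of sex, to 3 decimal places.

7.691

OR_MH = Σ(aᵢdᵢ/nᵢ) / Σ(bᵢcᵢ/nᵢ), where nᵢ is the stratum total.
Stratum 1 (Women): n = 3816; a·d/n = 1077·1701/3816 = 480.0778; b·c/n = 292·746/3816 = 57.0839
Stratum 2 (Men): n = 3010; a·d/n = 586·1446/3010 = 281.5136; b·c/n = 153·825/3010 = 41.9352
OR_MH = (480.0778 + 281.5136) / (57.0839 + 41.9352) = 761.5915 / 99.0191 = 7.69136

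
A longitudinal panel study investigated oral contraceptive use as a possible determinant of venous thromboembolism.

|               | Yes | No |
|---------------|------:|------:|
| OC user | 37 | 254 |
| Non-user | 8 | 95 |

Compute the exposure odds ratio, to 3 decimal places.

1.730

Cells: a = 37, b = 254, c = 8, d = 95.
OR = (a·d)/(b·c) = (37 × 95) / (254 × 8) = 3515 / 2032 = 1.72982
The odds of venous thromboembolism are about 1.73 times as high in the oc user group.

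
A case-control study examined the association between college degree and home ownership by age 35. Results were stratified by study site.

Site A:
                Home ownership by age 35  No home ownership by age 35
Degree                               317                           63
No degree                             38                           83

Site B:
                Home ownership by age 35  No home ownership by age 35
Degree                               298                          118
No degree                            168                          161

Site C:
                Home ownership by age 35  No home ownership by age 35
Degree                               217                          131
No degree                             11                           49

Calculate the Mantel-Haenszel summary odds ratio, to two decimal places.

OR_MH = Σ(aᵢdᵢ/nᵢ) / Σ(bᵢcᵢ/nᵢ), where nᵢ is the stratum total.
Stratum 1 (Site A): n = 501; a·d/n = 317·83/501 = 52.5170; b·c/n = 63·38/501 = 4.7784
Stratum 2 (Site B): n = 745; a·d/n = 298·161/745 = 64.4000; b·c/n = 118·168/745 = 26.6094
Stratum 3 (Site C): n = 408; a·d/n = 217·49/408 = 26.0613; b·c/n = 131·11/408 = 3.5319
OR_MH = (52.5170 + 64.4000 + 26.0613) / (4.7784 + 26.6094 + 3.5319) = 142.9782 / 34.9197 = 4.09449

4.09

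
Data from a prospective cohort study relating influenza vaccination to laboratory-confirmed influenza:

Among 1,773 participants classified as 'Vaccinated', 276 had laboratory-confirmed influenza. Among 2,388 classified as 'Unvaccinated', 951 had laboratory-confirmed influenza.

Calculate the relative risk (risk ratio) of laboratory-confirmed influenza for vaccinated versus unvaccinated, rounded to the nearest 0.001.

0.391

From the description: a = 276, b = 1497, c = 951, d = 1437.
Risk in exposed = 276/1773 = 0.15567; risk in unexposed = 951/2388 = 0.39824.
RR = 0.15567 / 0.39824 = 0.39089
The risk is 61% lower among the exposed than among the unexposed.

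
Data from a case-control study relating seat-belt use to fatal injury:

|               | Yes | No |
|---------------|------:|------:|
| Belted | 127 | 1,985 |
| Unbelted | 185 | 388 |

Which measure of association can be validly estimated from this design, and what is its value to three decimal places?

0.134

Cells: a = 127, b = 1985, c = 185, d = 388.
This is a case-control study: participants were sampled on outcome status, so risks in the source population cannot be estimated directly — relative risk is not valid here. The odds ratio is the appropriate measure.
OR = (a·d)/(b·c) = (127 × 388) / (1985 × 185) = 49276 / 367225 = 0.13418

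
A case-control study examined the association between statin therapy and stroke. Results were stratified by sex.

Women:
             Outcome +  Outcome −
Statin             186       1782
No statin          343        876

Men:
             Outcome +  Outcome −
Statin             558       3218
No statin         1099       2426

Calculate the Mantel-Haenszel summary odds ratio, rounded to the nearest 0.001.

OR_MH = Σ(aᵢdᵢ/nᵢ) / Σ(bᵢcᵢ/nᵢ), where nᵢ is the stratum total.
Stratum 1 (Women): n = 3187; a·d/n = 186·876/3187 = 51.1252; b·c/n = 1782·343/3187 = 191.7873
Stratum 2 (Men): n = 7301; a·d/n = 558·2426/7301 = 185.4141; b·c/n = 3218·1099/7301 = 484.3969
OR_MH = (51.1252 + 185.4141) / (191.7873 + 484.3969) = 236.5392 / 676.1842 = 0.34981

0.350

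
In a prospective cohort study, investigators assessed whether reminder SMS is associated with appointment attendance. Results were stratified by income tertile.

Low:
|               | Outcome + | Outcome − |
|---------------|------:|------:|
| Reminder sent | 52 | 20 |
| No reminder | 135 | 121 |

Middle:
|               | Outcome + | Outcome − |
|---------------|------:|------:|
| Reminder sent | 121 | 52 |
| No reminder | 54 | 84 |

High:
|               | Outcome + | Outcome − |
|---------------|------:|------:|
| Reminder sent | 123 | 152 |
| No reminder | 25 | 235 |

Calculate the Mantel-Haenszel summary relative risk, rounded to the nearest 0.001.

RR_MH = Σ(aᵢ·n₀ᵢ/nᵢ) / Σ(cᵢ·n₁ᵢ/nᵢ), with n₁ᵢ = aᵢ+bᵢ (exposed), n₀ᵢ = cᵢ+dᵢ (unexposed), nᵢ = n₁ᵢ+n₀ᵢ.
Stratum 1 (Low): n₁ = 72, n₀ = 256, n = 328; a·n₀/n = 52·256/328 = 40.5854; c·n₁/n = 135·72/328 = 29.6341
Stratum 2 (Middle): n₁ = 173, n₀ = 138, n = 311; a·n₀/n = 121·138/311 = 53.6913; c·n₁/n = 54·173/311 = 30.0386
Stratum 3 (High): n₁ = 275, n₀ = 260, n = 535; a·n₀/n = 123·260/535 = 59.7757; c·n₁/n = 25·275/535 = 12.8505
RR_MH = (40.5854 + 53.6913 + 59.7757) / (29.6341 + 30.0386 + 12.8505) = 154.0524 / 72.5232 = 2.12418

2.124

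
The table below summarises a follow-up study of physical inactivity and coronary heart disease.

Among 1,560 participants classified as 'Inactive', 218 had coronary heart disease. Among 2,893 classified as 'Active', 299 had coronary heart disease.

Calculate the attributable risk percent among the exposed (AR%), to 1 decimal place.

26.0

From the description: a = 218, b = 1342, c = 299, d = 2594.
Risk in exposed = 218/1560 = 0.13974; risk in unexposed = 299/2893 = 0.10335.
RR = 0.13974/0.10335 = 1.35210
AR% = (RR − 1)/RR × 100 = (1.35210 − 1)/1.35210 × 100 = 26.0410%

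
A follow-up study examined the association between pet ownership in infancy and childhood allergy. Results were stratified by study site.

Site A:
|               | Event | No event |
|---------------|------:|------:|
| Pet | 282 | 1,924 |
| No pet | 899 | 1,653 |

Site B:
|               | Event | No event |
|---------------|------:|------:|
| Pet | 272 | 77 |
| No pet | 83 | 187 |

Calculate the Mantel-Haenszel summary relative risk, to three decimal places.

0.582

RR_MH = Σ(aᵢ·n₀ᵢ/nᵢ) / Σ(cᵢ·n₁ᵢ/nᵢ), with n₁ᵢ = aᵢ+bᵢ (exposed), n₀ᵢ = cᵢ+dᵢ (unexposed), nᵢ = n₁ᵢ+n₀ᵢ.
Stratum 1 (Site A): n₁ = 2206, n₀ = 2552, n = 4758; a·n₀/n = 282·2552/4758 = 151.2535; c·n₁/n = 899·2206/4758 = 416.8125
Stratum 2 (Site B): n₁ = 349, n₀ = 270, n = 619; a·n₀/n = 272·270/619 = 118.6430; c·n₁/n = 83·349/619 = 46.7964
RR_MH = (151.2535 + 118.6430) / (416.8125 + 46.7964) = 269.8964 / 463.6090 = 0.58216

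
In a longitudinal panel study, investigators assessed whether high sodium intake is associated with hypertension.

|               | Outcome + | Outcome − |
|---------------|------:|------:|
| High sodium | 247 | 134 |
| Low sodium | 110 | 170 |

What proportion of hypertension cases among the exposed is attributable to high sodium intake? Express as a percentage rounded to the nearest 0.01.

39.40

Cells: a = 247, b = 134, c = 110, d = 170.
Risk in exposed = 247/381 = 0.64829; risk in unexposed = 110/280 = 0.39286.
RR = 0.64829/0.39286 = 1.65020
AR% = (RR − 1)/RR × 100 = (1.65020 − 1)/1.65020 × 100 = 39.4014%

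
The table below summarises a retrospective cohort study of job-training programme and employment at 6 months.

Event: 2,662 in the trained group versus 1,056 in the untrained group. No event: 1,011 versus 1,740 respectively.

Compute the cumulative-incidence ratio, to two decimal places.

From the description: a = 2662, b = 1011, c = 1056, d = 1740.
Risk in exposed = 2662/3673 = 0.72475; risk in unexposed = 1056/2796 = 0.37768.
RR = 0.72475 / 0.37768 = 1.91894
The risk among the exposed is 1.92 times that among the unexposed.

1.92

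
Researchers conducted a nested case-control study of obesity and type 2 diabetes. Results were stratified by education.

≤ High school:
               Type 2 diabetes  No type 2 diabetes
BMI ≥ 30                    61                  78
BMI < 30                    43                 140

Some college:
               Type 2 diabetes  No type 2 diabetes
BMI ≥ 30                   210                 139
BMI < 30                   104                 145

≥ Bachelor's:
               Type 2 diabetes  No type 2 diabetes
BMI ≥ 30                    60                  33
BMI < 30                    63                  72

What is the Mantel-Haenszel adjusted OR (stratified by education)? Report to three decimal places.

2.205

OR_MH = Σ(aᵢdᵢ/nᵢ) / Σ(bᵢcᵢ/nᵢ), where nᵢ is the stratum total.
Stratum 1 (≤ High school): n = 322; a·d/n = 61·140/322 = 26.5217; b·c/n = 78·43/322 = 10.4161
Stratum 2 (Some college): n = 598; a·d/n = 210·145/598 = 50.9197; b·c/n = 139·104/598 = 24.1739
Stratum 3 (≥ Bachelor's): n = 228; a·d/n = 60·72/228 = 18.9474; b·c/n = 33·63/228 = 9.1184
OR_MH = (26.5217 + 50.9197 + 18.9474) / (10.4161 + 24.1739 + 9.1184) = 96.3888 / 43.7085 = 2.20527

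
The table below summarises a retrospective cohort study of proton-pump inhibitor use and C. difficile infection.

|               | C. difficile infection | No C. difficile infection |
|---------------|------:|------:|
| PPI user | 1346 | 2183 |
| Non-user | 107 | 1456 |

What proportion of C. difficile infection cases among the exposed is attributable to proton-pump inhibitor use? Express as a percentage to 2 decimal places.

82.05

Cells: a = 1346, b = 2183, c = 107, d = 1456.
Risk in exposed = 1346/3529 = 0.38141; risk in unexposed = 107/1563 = 0.06846.
RR = 0.38141/0.06846 = 5.57145
AR% = (RR − 1)/RR × 100 = (5.57145 − 1)/5.57145 × 100 = 82.0514%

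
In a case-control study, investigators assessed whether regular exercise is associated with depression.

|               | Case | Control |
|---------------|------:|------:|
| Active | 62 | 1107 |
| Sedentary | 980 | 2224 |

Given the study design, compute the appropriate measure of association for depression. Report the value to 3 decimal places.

Cells: a = 62, b = 1107, c = 980, d = 2224.
This is a case-control study: participants were sampled on outcome status, so risks in the source population cannot be estimated directly — relative risk is not valid here. The odds ratio is the appropriate measure.
OR = (a·d)/(b·c) = (62 × 2224) / (1107 × 980) = 137888 / 1084860 = 0.12710

0.127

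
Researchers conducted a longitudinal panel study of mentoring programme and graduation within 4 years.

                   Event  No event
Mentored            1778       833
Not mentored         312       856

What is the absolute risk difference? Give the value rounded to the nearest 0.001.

0.414

Cells: a = 1778, b = 833, c = 312, d = 856.
Risk in exposed = 1778/2611 = 0.680965; risk in unexposed = 312/1168 = 0.267123.
Risk difference = 0.680965 − 0.267123 = 0.413842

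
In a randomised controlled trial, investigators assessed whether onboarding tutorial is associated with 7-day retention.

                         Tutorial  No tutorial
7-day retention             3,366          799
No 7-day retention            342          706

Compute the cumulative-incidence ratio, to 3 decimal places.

1.710

Reading the table with exposure as columns: a = 3366 (Tutorial, case), b = 342 (Tutorial, non-case), c = 799 (No tutorial, case), d = 706.
Risk in exposed = 3366/3708 = 0.90777; risk in unexposed = 799/1505 = 0.53090.
RR = 0.90777 / 0.53090 = 1.70987
The risk among the exposed is 1.71 times that among the unexposed.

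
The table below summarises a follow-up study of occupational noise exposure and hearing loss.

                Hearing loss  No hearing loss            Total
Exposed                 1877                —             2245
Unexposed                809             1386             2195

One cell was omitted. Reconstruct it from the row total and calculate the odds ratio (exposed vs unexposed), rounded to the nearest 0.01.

8.74

The missing cell is in the exposed row: 2245 − 1877 = 368.
So a = 1877, b = 368, c = 809, d = 1386.
OR = (a·d)/(b·c) = (1877 × 1386) / (368 × 809) = 2601522 / 297712 = 8.73838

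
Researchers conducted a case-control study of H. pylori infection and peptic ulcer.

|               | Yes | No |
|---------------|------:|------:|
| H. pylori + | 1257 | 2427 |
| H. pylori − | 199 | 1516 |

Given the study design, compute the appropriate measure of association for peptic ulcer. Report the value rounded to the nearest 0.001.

3.946

Cells: a = 1257, b = 2427, c = 199, d = 1516.
This is a case-control study: participants were sampled on outcome status, so risks in the source population cannot be estimated directly — relative risk is not valid here. The odds ratio is the appropriate measure.
OR = (a·d)/(b·c) = (1257 × 1516) / (2427 × 199) = 1905612 / 482973 = 3.94559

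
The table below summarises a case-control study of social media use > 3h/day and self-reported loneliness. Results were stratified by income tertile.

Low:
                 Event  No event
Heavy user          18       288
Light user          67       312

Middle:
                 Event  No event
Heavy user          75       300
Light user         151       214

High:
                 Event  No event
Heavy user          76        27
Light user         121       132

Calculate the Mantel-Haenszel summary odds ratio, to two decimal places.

0.59

OR_MH = Σ(aᵢdᵢ/nᵢ) / Σ(bᵢcᵢ/nᵢ), where nᵢ is the stratum total.
Stratum 1 (Low): n = 685; a·d/n = 18·312/685 = 8.1985; b·c/n = 288·67/685 = 28.1693
Stratum 2 (Middle): n = 740; a·d/n = 75·214/740 = 21.6892; b·c/n = 300·151/740 = 61.2162
Stratum 3 (High): n = 356; a·d/n = 76·132/356 = 28.1798; b·c/n = 27·121/356 = 9.1770
OR_MH = (8.1985 + 21.6892 + 28.1798) / (28.1693 + 61.2162 + 9.1770) = 58.0675 / 98.5625 = 0.58914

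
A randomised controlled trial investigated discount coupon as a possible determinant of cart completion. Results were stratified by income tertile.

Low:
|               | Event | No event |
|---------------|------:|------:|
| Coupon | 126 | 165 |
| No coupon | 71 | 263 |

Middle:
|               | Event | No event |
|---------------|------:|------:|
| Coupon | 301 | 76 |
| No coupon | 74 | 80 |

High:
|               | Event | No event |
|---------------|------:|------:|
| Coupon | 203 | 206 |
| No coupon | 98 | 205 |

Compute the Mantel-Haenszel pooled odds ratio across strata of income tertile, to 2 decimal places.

2.72

OR_MH = Σ(aᵢdᵢ/nᵢ) / Σ(bᵢcᵢ/nᵢ), where nᵢ is the stratum total.
Stratum 1 (Low): n = 625; a·d/n = 126·263/625 = 53.0208; b·c/n = 165·71/625 = 18.7440
Stratum 2 (Middle): n = 531; a·d/n = 301·80/531 = 45.3484; b·c/n = 76·74/531 = 10.5913
Stratum 3 (High): n = 712; a·d/n = 203·205/712 = 58.4480; b·c/n = 206·98/712 = 28.3539
OR_MH = (53.0208 + 45.3484 + 58.4480) / (18.7440 + 10.5913 + 28.3539) = 156.8172 / 57.6893 = 2.71831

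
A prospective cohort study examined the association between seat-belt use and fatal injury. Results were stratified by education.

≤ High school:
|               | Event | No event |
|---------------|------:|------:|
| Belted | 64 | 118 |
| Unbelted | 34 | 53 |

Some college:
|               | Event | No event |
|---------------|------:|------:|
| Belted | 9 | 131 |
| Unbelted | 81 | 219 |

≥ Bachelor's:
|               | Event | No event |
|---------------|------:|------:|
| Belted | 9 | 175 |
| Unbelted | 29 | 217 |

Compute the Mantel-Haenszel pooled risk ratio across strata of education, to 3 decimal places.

0.523

RR_MH = Σ(aᵢ·n₀ᵢ/nᵢ) / Σ(cᵢ·n₁ᵢ/nᵢ), with n₁ᵢ = aᵢ+bᵢ (exposed), n₀ᵢ = cᵢ+dᵢ (unexposed), nᵢ = n₁ᵢ+n₀ᵢ.
Stratum 1 (≤ High school): n₁ = 182, n₀ = 87, n = 269; a·n₀/n = 64·87/269 = 20.6989; c·n₁/n = 34·182/269 = 23.0037
Stratum 2 (Some college): n₁ = 140, n₀ = 300, n = 440; a·n₀/n = 9·300/440 = 6.1364; c·n₁/n = 81·140/440 = 25.7727
Stratum 3 (≥ Bachelor's): n₁ = 184, n₀ = 246, n = 430; a·n₀/n = 9·246/430 = 5.1488; c·n₁/n = 29·184/430 = 12.4093
RR_MH = (20.6989 + 6.1364 + 5.1488) / (23.0037 + 25.7727 + 12.4093) = 31.9841 / 61.1857 = 0.52274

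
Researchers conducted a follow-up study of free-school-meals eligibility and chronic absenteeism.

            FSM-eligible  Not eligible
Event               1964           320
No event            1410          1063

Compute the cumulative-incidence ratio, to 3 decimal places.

2.516

Reading the table with exposure as columns: a = 1964 (FSM-eligible, case), b = 1410 (FSM-eligible, non-case), c = 320 (Not eligible, case), d = 1063.
Risk in exposed = 1964/3374 = 0.58210; risk in unexposed = 320/1383 = 0.23138.
RR = 0.58210 / 0.23138 = 2.51576
The risk among the exposed is 2.52 times that among the unexposed.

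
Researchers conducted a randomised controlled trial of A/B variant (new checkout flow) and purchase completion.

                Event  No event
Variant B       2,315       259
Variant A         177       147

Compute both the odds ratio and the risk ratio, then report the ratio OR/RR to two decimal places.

4.51

Cells: a = 2315, b = 259, c = 177, d = 147.
OR = (2315·147)/(259·177) = 340305/45843 = 7.42327
Risk in exposed = 2315/2574 = 0.89938; risk in unexposed = 177/324 = 0.54630; RR = 1.64632
OR/RR = 7.42327 / 1.64632 = 4.50901
The outcome is not rare, so the OR lies further from 1 than the RR.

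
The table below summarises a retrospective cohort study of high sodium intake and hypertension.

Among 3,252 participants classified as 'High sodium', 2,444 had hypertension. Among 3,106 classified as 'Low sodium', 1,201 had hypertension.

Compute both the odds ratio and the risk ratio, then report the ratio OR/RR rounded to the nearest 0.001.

2.468

From the description: a = 2444, b = 808, c = 1201, d = 1905.
OR = (2444·1905)/(808·1201) = 4655820/970408 = 4.79780
Risk in exposed = 2444/3252 = 0.75154; risk in unexposed = 1201/3106 = 0.38667; RR = 1.94361
OR/RR = 4.79780 / 1.94361 = 2.46850
The outcome is not rare, so the OR lies further from 1 than the RR.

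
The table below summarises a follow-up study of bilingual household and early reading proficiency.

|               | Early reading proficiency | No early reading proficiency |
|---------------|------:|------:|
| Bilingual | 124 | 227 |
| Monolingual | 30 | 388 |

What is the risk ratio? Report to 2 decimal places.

Cells: a = 124, b = 227, c = 30, d = 388.
Risk in exposed = 124/351 = 0.35328; risk in unexposed = 30/418 = 0.07177.
RR = 0.35328 / 0.07177 = 4.92232
The risk among the exposed is 4.92 times that among the unexposed.

4.92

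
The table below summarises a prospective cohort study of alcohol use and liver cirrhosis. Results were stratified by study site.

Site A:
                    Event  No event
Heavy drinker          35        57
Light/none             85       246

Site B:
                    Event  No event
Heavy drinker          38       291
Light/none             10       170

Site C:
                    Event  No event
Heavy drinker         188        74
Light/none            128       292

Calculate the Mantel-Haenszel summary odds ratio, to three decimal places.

OR_MH = Σ(aᵢdᵢ/nᵢ) / Σ(bᵢcᵢ/nᵢ), where nᵢ is the stratum total.
Stratum 1 (Site A): n = 423; a·d/n = 35·246/423 = 20.3546; b·c/n = 57·85/423 = 11.4539
Stratum 2 (Site B): n = 509; a·d/n = 38·170/509 = 12.6916; b·c/n = 291·10/509 = 5.7171
Stratum 3 (Site C): n = 682; a·d/n = 188·292/682 = 80.4927; b·c/n = 74·128/682 = 13.8886
OR_MH = (20.3546 + 12.6916 + 80.4927) / (11.4539 + 5.7171 + 13.8886) = 113.5388 / 31.0596 = 3.65552

3.656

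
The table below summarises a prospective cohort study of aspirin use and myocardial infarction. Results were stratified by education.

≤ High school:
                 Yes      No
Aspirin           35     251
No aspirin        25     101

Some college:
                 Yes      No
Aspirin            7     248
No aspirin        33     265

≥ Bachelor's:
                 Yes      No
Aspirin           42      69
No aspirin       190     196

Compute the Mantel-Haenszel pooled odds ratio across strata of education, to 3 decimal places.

OR_MH = Σ(aᵢdᵢ/nᵢ) / Σ(bᵢcᵢ/nᵢ), where nᵢ is the stratum total.
Stratum 1 (≤ High school): n = 412; a·d/n = 35·101/412 = 8.5801; b·c/n = 251·25/412 = 15.2306
Stratum 2 (Some college): n = 553; a·d/n = 7·265/553 = 3.3544; b·c/n = 248·33/553 = 14.7993
Stratum 3 (≥ Bachelor's): n = 497; a·d/n = 42·196/497 = 16.5634; b·c/n = 69·190/497 = 26.3783
OR_MH = (8.5801 + 3.3544 + 16.5634) / (15.2306 + 14.7993 + 26.3783) = 28.4979 / 56.4081 = 0.50521

0.505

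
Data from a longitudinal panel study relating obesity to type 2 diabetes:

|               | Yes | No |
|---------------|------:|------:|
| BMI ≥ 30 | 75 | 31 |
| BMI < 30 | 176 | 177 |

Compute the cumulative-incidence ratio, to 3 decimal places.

1.419

Cells: a = 75, b = 31, c = 176, d = 177.
Risk in exposed = 75/106 = 0.70755; risk in unexposed = 176/353 = 0.49858.
RR = 0.70755 / 0.49858 = 1.41911
The risk among the exposed is 1.42 times that among the unexposed.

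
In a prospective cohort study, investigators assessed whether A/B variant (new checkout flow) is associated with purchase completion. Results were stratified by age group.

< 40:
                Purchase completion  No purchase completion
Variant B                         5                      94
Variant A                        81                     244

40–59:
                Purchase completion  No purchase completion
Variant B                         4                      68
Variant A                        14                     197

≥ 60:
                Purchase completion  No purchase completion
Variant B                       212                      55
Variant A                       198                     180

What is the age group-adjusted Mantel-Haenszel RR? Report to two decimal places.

RR_MH = Σ(aᵢ·n₀ᵢ/nᵢ) / Σ(cᵢ·n₁ᵢ/nᵢ), with n₁ᵢ = aᵢ+bᵢ (exposed), n₀ᵢ = cᵢ+dᵢ (unexposed), nᵢ = n₁ᵢ+n₀ᵢ.
Stratum 1 (< 40): n₁ = 99, n₀ = 325, n = 424; a·n₀/n = 5·325/424 = 3.8325; c·n₁/n = 81·99/424 = 18.9127
Stratum 2 (40–59): n₁ = 72, n₀ = 211, n = 283; a·n₀/n = 4·211/283 = 2.9823; c·n₁/n = 14·72/283 = 3.5618
Stratum 3 (≥ 60): n₁ = 267, n₀ = 378, n = 645; a·n₀/n = 212·378/645 = 124.2419; c·n₁/n = 198·267/645 = 81.9628
RR_MH = (3.8325 + 2.9823 + 124.2419) / (18.9127 + 3.5618 + 81.9628) = 131.0567 / 104.4374 = 1.25488

1.25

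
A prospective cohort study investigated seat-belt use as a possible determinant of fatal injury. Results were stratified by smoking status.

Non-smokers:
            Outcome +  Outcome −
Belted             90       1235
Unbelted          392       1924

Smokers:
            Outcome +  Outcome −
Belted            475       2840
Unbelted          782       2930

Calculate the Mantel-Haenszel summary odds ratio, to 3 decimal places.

0.547

OR_MH = Σ(aᵢdᵢ/nᵢ) / Σ(bᵢcᵢ/nᵢ), where nᵢ is the stratum total.
Stratum 1 (Non-smokers): n = 3641; a·d/n = 90·1924/3641 = 47.5584; b·c/n = 1235·392/3641 = 132.9635
Stratum 2 (Smokers): n = 7027; a·d/n = 475·2930/7027 = 198.0575; b·c/n = 2840·782/7027 = 316.0495
OR_MH = (47.5584 + 198.0575) / (132.9635 + 316.0495) = 245.6159 / 449.0130 = 0.54701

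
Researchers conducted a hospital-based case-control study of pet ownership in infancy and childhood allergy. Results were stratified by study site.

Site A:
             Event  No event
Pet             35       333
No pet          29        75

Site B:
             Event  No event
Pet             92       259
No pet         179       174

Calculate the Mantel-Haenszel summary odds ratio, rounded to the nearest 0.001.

OR_MH = Σ(aᵢdᵢ/nᵢ) / Σ(bᵢcᵢ/nᵢ), where nᵢ is the stratum total.
Stratum 1 (Site A): n = 472; a·d/n = 35·75/472 = 5.5614; b·c/n = 333·29/472 = 20.4597
Stratum 2 (Site B): n = 704; a·d/n = 92·174/704 = 22.7386; b·c/n = 259·179/704 = 65.8537
OR_MH = (5.5614 + 22.7386) / (20.4597 + 65.8537) = 28.3001 / 86.3134 = 0.32788

0.328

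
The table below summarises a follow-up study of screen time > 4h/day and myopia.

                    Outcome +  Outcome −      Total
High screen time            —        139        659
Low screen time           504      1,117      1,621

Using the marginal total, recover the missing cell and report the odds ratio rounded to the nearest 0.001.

8.291

The missing cell is in the exposed row: 659 − 139 = 520.
So a = 520, b = 139, c = 504, d = 1117.
OR = (a·d)/(b·c) = (520 × 1117) / (139 × 504) = 580840 / 70056 = 8.29108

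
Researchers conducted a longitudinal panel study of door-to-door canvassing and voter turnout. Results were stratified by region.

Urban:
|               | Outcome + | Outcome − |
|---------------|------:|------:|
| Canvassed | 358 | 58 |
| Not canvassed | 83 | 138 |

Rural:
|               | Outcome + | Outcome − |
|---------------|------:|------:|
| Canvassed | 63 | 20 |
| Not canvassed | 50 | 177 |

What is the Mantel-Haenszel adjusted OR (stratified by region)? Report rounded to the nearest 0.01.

OR_MH = Σ(aᵢdᵢ/nᵢ) / Σ(bᵢcᵢ/nᵢ), where nᵢ is the stratum total.
Stratum 1 (Urban): n = 637; a·d/n = 358·138/637 = 77.5573; b·c/n = 58·83/637 = 7.5573
Stratum 2 (Rural): n = 310; a·d/n = 63·177/310 = 35.9710; b·c/n = 20·50/310 = 3.2258
OR_MH = (77.5573 + 35.9710) / (7.5573 + 3.2258) = 113.5283 / 10.7831 = 10.52835

10.53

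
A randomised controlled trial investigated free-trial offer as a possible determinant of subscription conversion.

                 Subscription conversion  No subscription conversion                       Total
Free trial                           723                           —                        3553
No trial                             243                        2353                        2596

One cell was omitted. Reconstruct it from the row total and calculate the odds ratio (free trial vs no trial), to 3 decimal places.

2.474

The missing cell is in the exposed row: 3553 − 723 = 2830.
So a = 723, b = 2830, c = 243, d = 2353.
OR = (a·d)/(b·c) = (723 × 2353) / (2830 × 243) = 1701219 / 687690 = 2.47382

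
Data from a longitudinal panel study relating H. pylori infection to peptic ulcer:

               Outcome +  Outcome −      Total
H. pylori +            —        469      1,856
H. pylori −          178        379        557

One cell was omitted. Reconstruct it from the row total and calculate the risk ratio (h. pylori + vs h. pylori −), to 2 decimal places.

2.34

The missing cell is in the exposed row: 1856 − 469 = 1387.
So a = 1387, b = 469, c = 178, d = 379.
RR = [a/(a+b)] / [c/(c+d)] = (1387/1856) / (178/557) = 0.74731/0.31957 = 2.33848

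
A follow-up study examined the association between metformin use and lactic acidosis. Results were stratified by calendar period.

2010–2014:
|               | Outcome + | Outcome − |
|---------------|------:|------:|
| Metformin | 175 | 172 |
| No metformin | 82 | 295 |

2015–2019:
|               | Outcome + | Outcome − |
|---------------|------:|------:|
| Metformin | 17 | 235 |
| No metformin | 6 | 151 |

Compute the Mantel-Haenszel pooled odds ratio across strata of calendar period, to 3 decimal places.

OR_MH = Σ(aᵢdᵢ/nᵢ) / Σ(bᵢcᵢ/nᵢ), where nᵢ is the stratum total.
Stratum 1 (2010–2014): n = 724; a·d/n = 175·295/724 = 71.3052; b·c/n = 172·82/724 = 19.4807
Stratum 2 (2015–2019): n = 409; a·d/n = 17·151/409 = 6.2763; b·c/n = 235·6/409 = 3.4474
OR_MH = (71.3052 + 6.2763) / (19.4807 + 3.4474) = 77.5815 / 22.9281 = 3.38369

3.384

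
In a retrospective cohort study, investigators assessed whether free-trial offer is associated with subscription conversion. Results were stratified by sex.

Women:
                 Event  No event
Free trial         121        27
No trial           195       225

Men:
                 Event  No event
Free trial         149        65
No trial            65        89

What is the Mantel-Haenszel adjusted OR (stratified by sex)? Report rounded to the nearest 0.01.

4.05

OR_MH = Σ(aᵢdᵢ/nᵢ) / Σ(bᵢcᵢ/nᵢ), where nᵢ is the stratum total.
Stratum 1 (Women): n = 568; a·d/n = 121·225/568 = 47.9313; b·c/n = 27·195/568 = 9.2694
Stratum 2 (Men): n = 368; a·d/n = 149·89/368 = 36.0353; b·c/n = 65·65/368 = 11.4810
OR_MH = (47.9313 + 36.0353) / (9.2694 + 11.4810) = 83.9667 / 20.7503 = 4.04652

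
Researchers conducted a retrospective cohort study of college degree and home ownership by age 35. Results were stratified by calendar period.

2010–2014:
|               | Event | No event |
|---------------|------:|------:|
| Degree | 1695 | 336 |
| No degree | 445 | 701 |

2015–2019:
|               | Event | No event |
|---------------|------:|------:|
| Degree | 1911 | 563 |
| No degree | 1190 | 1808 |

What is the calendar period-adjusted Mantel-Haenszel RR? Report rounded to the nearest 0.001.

RR_MH = Σ(aᵢ·n₀ᵢ/nᵢ) / Σ(cᵢ·n₁ᵢ/nᵢ), with n₁ᵢ = aᵢ+bᵢ (exposed), n₀ᵢ = cᵢ+dᵢ (unexposed), nᵢ = n₁ᵢ+n₀ᵢ.
Stratum 1 (2010–2014): n₁ = 2031, n₀ = 1146, n = 3177; a·n₀/n = 1695·1146/3177 = 611.4164; c·n₁/n = 445·2031/3177 = 284.4806
Stratum 2 (2015–2019): n₁ = 2474, n₀ = 2998, n = 5472; a·n₀/n = 1911·2998/5472 = 1046.9989; c·n₁/n = 1190·2474/5472 = 538.0227
RR_MH = (611.4164 + 1046.9989) / (284.4806 + 538.0227) = 1658.4153 / 822.5033 = 2.01630

2.016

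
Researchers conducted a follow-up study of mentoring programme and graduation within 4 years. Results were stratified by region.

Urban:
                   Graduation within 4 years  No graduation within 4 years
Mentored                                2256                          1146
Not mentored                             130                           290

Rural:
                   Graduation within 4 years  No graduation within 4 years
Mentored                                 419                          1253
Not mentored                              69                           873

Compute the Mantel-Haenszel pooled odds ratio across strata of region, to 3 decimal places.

OR_MH = Σ(aᵢdᵢ/nᵢ) / Σ(bᵢcᵢ/nᵢ), where nᵢ is the stratum total.
Stratum 1 (Urban): n = 3822; a·d/n = 2256·290/3822 = 171.1774; b·c/n = 1146·130/3822 = 38.9796
Stratum 2 (Rural): n = 2614; a·d/n = 419·873/2614 = 139.9338; b·c/n = 1253·69/2614 = 33.0746
OR_MH = (171.1774 + 139.9338) / (38.9796 + 33.0746) = 311.1112 / 72.0542 = 4.31774

4.318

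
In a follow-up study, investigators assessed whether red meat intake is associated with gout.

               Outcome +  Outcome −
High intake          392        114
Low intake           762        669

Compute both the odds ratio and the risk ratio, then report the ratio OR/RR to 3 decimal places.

Cells: a = 392, b = 114, c = 762, d = 669.
OR = (392·669)/(114·762) = 262248/86868 = 3.01893
Risk in exposed = 392/506 = 0.77470; risk in unexposed = 762/1431 = 0.53249; RR = 1.45486
OR/RR = 3.01893 / 1.45486 = 2.07507
The outcome is not rare, so the OR lies further from 1 than the RR.

2.075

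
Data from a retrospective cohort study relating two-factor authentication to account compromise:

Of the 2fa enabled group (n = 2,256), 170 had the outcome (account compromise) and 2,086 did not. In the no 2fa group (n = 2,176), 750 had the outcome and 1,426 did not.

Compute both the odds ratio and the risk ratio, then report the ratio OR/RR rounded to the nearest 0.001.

From the description: a = 170, b = 2086, c = 750, d = 1426.
OR = (170·1426)/(2086·750) = 242420/1564500 = 0.15495
Risk in exposed = 170/2256 = 0.07535; risk in unexposed = 750/2176 = 0.34467; RR = 0.21863
OR/RR = 0.15495 / 0.21863 = 0.70874
The outcome is not rare, so the OR lies further from 1 than the RR.

0.709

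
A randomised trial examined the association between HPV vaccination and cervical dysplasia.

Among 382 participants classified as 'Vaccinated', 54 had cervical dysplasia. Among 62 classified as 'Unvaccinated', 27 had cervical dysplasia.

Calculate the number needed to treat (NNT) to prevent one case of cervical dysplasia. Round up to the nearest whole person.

4

Risk in treated group = 54/382 = 0.14136; risk in control = 27/62 = 0.43548.
Absolute risk reduction = 0.43548 − 0.14136 = 0.29412
NNT = 1 / ARR = 1 / 0.29412 = 3.400 → round up → 4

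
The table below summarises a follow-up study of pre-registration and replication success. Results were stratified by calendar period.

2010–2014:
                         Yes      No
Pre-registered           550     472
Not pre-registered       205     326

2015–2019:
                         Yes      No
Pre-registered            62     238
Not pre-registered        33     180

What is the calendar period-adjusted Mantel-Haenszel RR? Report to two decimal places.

1.39

RR_MH = Σ(aᵢ·n₀ᵢ/nᵢ) / Σ(cᵢ·n₁ᵢ/nᵢ), with n₁ᵢ = aᵢ+bᵢ (exposed), n₀ᵢ = cᵢ+dᵢ (unexposed), nᵢ = n₁ᵢ+n₀ᵢ.
Stratum 1 (2010–2014): n₁ = 1022, n₀ = 531, n = 1553; a·n₀/n = 550·531/1553 = 188.0554; c·n₁/n = 205·1022/1553 = 134.9066
Stratum 2 (2015–2019): n₁ = 300, n₀ = 213, n = 513; a·n₀/n = 62·213/513 = 25.7427; c·n₁/n = 33·300/513 = 19.2982
RR_MH = (188.0554 + 25.7427) / (134.9066 + 19.2982) = 213.7981 / 154.2049 = 1.38645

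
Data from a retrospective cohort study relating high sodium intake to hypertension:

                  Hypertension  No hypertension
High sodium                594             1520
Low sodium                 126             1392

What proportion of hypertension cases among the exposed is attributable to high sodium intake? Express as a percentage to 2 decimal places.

70.46

Cells: a = 594, b = 1520, c = 126, d = 1392.
Risk in exposed = 594/2114 = 0.28098; risk in unexposed = 126/1518 = 0.08300.
RR = 0.28098/0.08300 = 3.38519
AR% = (RR − 1)/RR × 100 = (3.38519 − 1)/3.38519 × 100 = 70.4595%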